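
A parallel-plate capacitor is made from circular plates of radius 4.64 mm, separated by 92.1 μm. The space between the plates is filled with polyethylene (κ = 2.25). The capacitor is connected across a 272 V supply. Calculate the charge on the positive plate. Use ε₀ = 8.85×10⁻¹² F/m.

Q ≈ 3.98 nC

A = π(4.64 mm)² = 6.76×10⁻⁵ m².
C = κε₀A/d = 2.25 × 8.85×10⁻¹² × 6.76×10⁻⁵ / 9.21×10⁻⁵ = 1.46×10⁻¹¹ F.
Q = CV = 1.46×10⁻¹¹ × 272 = 3.98×10⁻⁹ C.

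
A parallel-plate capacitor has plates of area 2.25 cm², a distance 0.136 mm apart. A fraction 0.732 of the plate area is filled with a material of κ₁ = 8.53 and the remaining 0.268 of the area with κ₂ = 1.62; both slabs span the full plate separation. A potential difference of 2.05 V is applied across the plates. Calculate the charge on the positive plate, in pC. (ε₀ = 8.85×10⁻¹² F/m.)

A = 2.25 cm² = 2.25×10⁻⁴ m².
Side-by-side slabs ⇒ two capacitors in parallel, each spanning the full gap.
C₁ = κ₁ε₀A₁/d = 8.53 × 8.85×10⁻¹² × 1.65×10⁻⁴ / 1.36×10⁻⁴ = 9.14×10⁻¹¹ F.
C₂ = κ₂ε₀A₂/d = 1.62 × 8.85×10⁻¹² × 6.03×10⁻⁵ / 1.36×10⁻⁴ = 6.36×10⁻¹² F.
C = C₁ + C₂ = 9.78×10⁻¹¹ F.
Q = CV = 9.78×10⁻¹¹ × 2.05 = 2.00×10⁻¹⁰ C.

200 pC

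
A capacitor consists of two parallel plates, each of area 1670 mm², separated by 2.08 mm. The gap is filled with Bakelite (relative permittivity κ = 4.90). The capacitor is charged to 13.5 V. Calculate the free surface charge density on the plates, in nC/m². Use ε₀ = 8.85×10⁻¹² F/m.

A = 1670 mm² = 1.67×10⁻³ m².
C = κε₀A/d = 4.90 × 8.85×10⁻¹² × 1.67×10⁻³ / 2.08×10⁻³ = 3.48×10⁻¹¹ F.
σ = Q/A = CV/A = 3.48×10⁻¹¹ × 13.5 / 1.67×10⁻³ = 2.81×10⁻⁷ C/m².

σ ≈ 281 nC/m²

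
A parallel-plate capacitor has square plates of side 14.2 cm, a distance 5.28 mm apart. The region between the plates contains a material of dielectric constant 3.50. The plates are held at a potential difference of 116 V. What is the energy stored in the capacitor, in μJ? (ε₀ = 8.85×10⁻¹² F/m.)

0.796 μJ

A = (14.2 cm)² = 2.02×10⁻² m².
C = κε₀A/d = 3.50 × 8.85×10⁻¹² × 2.02×10⁻² / 5.28×10⁻³ = 1.18×10⁻¹⁰ F.
U = ½CV² = ½ × 1.18×10⁻¹⁰ × (116)² = 7.96×10⁻⁷ J.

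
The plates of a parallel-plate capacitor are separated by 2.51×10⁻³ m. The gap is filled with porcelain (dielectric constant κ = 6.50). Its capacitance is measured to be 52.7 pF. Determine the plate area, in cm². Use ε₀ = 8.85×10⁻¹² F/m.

A ≈ 23.0 cm²

A = Cd/(κε₀) = 5.27×10⁻¹¹ × 2.51×10⁻³ / (6.50 × 8.85×10⁻¹²) = 2.30×10⁻³ m².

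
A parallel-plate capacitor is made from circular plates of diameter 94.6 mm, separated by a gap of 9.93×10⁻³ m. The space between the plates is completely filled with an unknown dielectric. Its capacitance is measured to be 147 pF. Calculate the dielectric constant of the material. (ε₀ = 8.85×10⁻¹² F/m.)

A = π(94.6/2 mm)² = 7.03×10⁻³ m².
κ = Cd/(ε₀A) = 1.47×10⁻¹⁰ × 9.93×10⁻³ / (8.85×10⁻¹² × 7.03×10⁻³) = 23.5.

κ ≈ 23.5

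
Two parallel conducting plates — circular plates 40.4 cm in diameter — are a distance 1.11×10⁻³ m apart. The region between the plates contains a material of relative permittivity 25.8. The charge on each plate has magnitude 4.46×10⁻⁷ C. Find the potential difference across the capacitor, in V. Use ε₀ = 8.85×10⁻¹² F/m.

16.9 V

A = π(40.4/2 cm)² = 0.128 m².
C = κε₀A/d = 25.8 × 8.85×10⁻¹² × 0.128 / 1.11×10⁻³ = 2.64×10⁻⁸ F.
V = Q/C = 4.46×10⁻⁷ / 2.64×10⁻⁸ = 16.9 V.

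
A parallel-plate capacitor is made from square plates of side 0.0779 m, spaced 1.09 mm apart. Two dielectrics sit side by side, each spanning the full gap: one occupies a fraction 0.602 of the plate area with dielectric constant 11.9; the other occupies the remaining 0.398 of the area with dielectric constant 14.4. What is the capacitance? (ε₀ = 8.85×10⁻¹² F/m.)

C ≈ 0.635 nF

A = (0.0779 m)² = 6.07×10⁻³ m².
Side-by-side slabs ⇒ two capacitors in parallel, each spanning the full gap.
C₁ = κ₁ε₀A₁/d = 11.9 × 8.85×10⁻¹² × 3.65×10⁻³ / 1.09×10⁻³ = 3.53×10⁻¹⁰ F.
C₂ = κ₂ε₀A₂/d = 14.4 × 8.85×10⁻¹² × 2.42×10⁻³ / 1.09×10⁻³ = 2.82×10⁻¹⁰ F.
C = C₁ + C₂ = 6.35×10⁻¹⁰ F.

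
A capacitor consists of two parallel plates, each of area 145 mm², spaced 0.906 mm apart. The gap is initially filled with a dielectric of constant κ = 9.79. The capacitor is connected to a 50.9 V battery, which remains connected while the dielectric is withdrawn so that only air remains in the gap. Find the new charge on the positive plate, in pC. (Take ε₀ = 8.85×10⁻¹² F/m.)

72.1 pC

A = 145 mm² = 1.45×10⁻⁴ m².
Initially C₁ = κε₀A/d = 9.79 × 8.85×10⁻¹² × 1.45×10⁻⁴ / 9.06×10⁻⁴ = 1.39×10⁻¹¹ F.
Q₁ = 7.06×10⁻¹⁰ C.
Battery connected ⇒ V is held fixed. C₂ = 0.102 C₁ and Q = CV, so Q₂/Q₁ = C₂/C₁ = 0.102.
Q₂ = 0.102 × 7.06×10⁻¹⁰ = 7.21×10⁻¹¹ C.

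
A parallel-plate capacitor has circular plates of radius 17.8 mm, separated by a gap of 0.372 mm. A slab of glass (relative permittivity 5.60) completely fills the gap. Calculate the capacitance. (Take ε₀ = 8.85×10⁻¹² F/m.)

A = π(17.8 mm)² = 9.95×10⁻⁴ m².
C = κε₀A/d = 5.60 × 8.85×10⁻¹² × 9.95×10⁻⁴ / 3.72×10⁻⁴ = 1.33×10⁻¹⁰ F.

133 pF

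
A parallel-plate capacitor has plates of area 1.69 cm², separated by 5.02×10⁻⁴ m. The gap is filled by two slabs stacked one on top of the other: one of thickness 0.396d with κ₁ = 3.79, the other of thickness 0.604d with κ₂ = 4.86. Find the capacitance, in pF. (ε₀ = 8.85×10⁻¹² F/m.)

C ≈ 13.0 pF

A = 1.69 cm² = 1.69×10⁻⁴ m².
Stacked slabs ⇒ two capacitors in series, each with the full plate area.
C₁ = κ₁ε₀A/d₁ = 3.79 × 8.85×10⁻¹² × 1.69×10⁻⁴ / 1.99×10⁻⁴ = 2.85×10⁻¹¹ F.
C₂ = κ₂ε₀A/d₂ = 4.86 × 8.85×10⁻¹² × 1.69×10⁻⁴ / 3.03×10⁻⁴ = 2.40×10⁻¹¹ F.
C = (1/C₁ + 1/C₂)⁻¹ = 1.30×10⁻¹¹ F.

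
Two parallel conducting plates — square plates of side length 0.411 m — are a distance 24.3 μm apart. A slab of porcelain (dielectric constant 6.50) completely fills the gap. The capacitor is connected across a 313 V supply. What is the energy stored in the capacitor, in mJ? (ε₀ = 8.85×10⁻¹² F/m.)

A = (0.411 m)² = 0.169 m².
C = κε₀A/d = 6.50 × 8.85×10⁻¹² × 0.169 / 2.43×10⁻⁵ = 4.00×10⁻⁷ F.
U = ½CV² = ½ × 4.00×10⁻⁷ × (313)² = 1.96×10⁻² J.

U ≈ 19.6 mJ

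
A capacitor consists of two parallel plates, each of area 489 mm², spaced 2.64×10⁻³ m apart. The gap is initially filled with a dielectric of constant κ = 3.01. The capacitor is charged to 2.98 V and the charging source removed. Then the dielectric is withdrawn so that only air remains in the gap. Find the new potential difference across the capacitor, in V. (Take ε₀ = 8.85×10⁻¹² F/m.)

V ≈ 8.97 V

A = 489 mm² = 4.89×10⁻⁴ m².
Initially C₁ = κε₀A/d = 3.01 × 8.85×10⁻¹² × 4.89×10⁻⁴ / 2.64×10⁻³ = 4.93×10⁻¹² F.
V₁ = 2.98 V.
Isolated ⇒ Q is held fixed. C₂ = 0.332 C₁ and V = Q/C, so V₂/V₁ = C₁/C₂ = 3.01.
V₂ = 3.01 × 2.98 = 8.97 V.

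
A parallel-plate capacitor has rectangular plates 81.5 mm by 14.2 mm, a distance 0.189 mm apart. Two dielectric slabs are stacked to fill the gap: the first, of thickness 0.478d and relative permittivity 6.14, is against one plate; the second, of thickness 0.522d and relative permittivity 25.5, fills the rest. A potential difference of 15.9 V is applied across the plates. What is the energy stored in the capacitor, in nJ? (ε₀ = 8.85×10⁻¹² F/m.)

U ≈ 69.7 nJ

A = 81.5 × 14.2 mm² = 1.16×10⁻³ m².
Stacked slabs ⇒ two capacitors in series, each with the full plate area.
C₁ = κ₁ε₀A/d₁ = 6.14 × 8.85×10⁻¹² × 1.16×10⁻³ / 9.03×10⁻⁵ = 6.96×10⁻¹⁰ F.
C₂ = κ₂ε₀A/d₂ = 25.5 × 8.85×10⁻¹² × 1.16×10⁻³ / 9.87×10⁻⁵ = 2.65×10⁻⁹ F.
C = (1/C₁ + 1/C₂)⁻¹ = 5.51×10⁻¹⁰ F.
U = ½CV² = ½ × 5.51×10⁻¹⁰ × (15.9)² = 6.97×10⁻⁸ J.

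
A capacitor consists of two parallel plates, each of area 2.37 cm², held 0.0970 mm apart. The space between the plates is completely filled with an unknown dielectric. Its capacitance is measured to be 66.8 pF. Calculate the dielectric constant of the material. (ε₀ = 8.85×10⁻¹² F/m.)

A = 2.37 cm² = 2.37×10⁻⁴ m².
κ = Cd/(ε₀A) = 6.68×10⁻¹¹ × 9.70×10⁻⁵ / (8.85×10⁻¹² × 2.37×10⁻⁴) = 3.09.

κ ≈ 3.09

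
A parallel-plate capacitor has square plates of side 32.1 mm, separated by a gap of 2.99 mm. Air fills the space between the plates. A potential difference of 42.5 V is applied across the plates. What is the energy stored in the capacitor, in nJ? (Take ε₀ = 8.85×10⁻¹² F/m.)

A = (32.1 mm)² = 1.03×10⁻³ m².
C = ε₀A/d = 8.85×10⁻¹² × 1.03×10⁻³ / 2.99×10⁻³ = 3.05×10⁻¹² F.
U = ½CV² = ½ × 3.05×10⁻¹² × (42.5)² = 2.75×10⁻⁹ J.

U ≈ 2.75 nJ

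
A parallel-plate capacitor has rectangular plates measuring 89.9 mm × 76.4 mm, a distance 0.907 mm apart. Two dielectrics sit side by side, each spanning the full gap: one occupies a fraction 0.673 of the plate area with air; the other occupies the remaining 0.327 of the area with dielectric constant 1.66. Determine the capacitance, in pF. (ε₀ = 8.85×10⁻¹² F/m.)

A = 89.9 × 76.4 mm² = 6.87×10⁻³ m².
Side-by-side slabs ⇒ two capacitors in parallel, each spanning the full gap.
C₁ = κ₁ε₀A₁/d = 1.00 × 8.85×10⁻¹² × 4.62×10⁻³ / 9.07×10⁻⁴ = 4.51×10⁻¹¹ F.
C₂ = κ₂ε₀A₂/d = 1.66 × 8.85×10⁻¹² × 2.25×10⁻³ / 9.07×10⁻⁴ = 3.64×10⁻¹¹ F.
C = C₁ + C₂ = 8.15×10⁻¹¹ F.

81.5 pF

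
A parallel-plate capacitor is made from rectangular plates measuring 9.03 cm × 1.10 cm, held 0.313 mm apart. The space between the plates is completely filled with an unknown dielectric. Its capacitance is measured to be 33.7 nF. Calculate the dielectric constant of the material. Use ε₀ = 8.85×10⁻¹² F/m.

A = 9.03 × 1.10 cm² = 9.93×10⁻⁴ m².
κ = Cd/(ε₀A) = 3.37×10⁻⁸ × 3.13×10⁻⁴ / (8.85×10⁻¹² × 9.93×10⁻⁴) = 1200.

1200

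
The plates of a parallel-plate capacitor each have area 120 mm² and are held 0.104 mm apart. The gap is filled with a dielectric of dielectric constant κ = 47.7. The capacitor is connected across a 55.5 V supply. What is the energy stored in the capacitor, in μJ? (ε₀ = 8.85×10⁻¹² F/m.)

A = 120 mm² = 1.20×10⁻⁴ m².
C = κε₀A/d = 47.7 × 8.85×10⁻¹² × 1.20×10⁻⁴ / 1.04×10⁻⁴ = 4.87×10⁻¹⁰ F.
U = ½CV² = ½ × 4.87×10⁻¹⁰ × (55.5)² = 7.50×10⁻⁷ J.

0.750 μJ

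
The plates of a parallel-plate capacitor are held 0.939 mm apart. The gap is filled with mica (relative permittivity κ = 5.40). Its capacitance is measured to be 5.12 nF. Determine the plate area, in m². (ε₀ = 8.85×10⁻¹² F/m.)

0.101 m²

A = Cd/(κε₀) = 5.12×10⁻⁹ × 9.39×10⁻⁴ / (5.40 × 8.85×10⁻¹²) = 0.101 m².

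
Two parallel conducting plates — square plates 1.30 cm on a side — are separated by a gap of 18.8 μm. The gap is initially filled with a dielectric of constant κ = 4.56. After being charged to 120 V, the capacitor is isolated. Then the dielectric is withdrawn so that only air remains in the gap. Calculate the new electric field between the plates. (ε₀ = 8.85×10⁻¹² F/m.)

29.1 MV/m

A = (1.30 cm)² = 1.69×10⁻⁴ m².
Initially C₁ = κε₀A/d = 4.56 × 8.85×10⁻¹² × 1.69×10⁻⁴ / 1.88×10⁻⁵ = 3.63×10⁻¹⁰ F.
E₁ = 6.38×10⁶ V/m.
Isolated ⇒ Q is held fixed. V₂ = Q/C₂ = V₁/0.219; E = V/d, so E₂/E₁ = (V₂/V₁)(d₁/d₂) = 4.56.
E₂ = 4.56 × 6.38×10⁶ = 2.91×10⁷ V/m.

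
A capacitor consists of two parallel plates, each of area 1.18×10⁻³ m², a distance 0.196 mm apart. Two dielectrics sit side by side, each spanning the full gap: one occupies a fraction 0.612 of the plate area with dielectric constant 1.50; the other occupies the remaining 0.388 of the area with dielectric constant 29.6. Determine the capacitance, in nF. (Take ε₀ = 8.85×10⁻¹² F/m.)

0.661 nF

Side-by-side slabs ⇒ two capacitors in parallel, each spanning the full gap.
C₁ = κ₁ε₀A₁/d = 1.50 × 8.85×10⁻¹² × 7.22×10⁻⁴ / 1.96×10⁻⁴ = 4.89×10⁻¹¹ F.
C₂ = κ₂ε₀A₂/d = 29.6 × 8.85×10⁻¹² × 4.58×10⁻⁴ / 1.96×10⁻⁴ = 6.12×10⁻¹⁰ F.
C = C₁ + C₂ = 6.61×10⁻¹⁰ F.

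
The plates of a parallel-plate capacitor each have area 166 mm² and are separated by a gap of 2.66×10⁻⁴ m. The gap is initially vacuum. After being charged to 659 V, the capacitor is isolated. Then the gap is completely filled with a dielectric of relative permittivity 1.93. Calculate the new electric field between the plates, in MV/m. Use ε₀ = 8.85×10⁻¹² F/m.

E ≈ 1.28 MV/m

A = 166 mm² = 1.66×10⁻⁴ m².
Initially C₁ = ε₀A/d = 8.85×10⁻¹² × 1.66×10⁻⁴ / 2.66×10⁻⁴ = 5.52×10⁻¹² F.
E₁ = 2.48×10⁶ V/m.
Isolated ⇒ Q is held fixed. V₂ = Q/C₂ = V₁/1.93; E = V/d, so E₂/E₁ = (V₂/V₁)(d₁/d₂) = 0.518.
E₂ = 0.518 × 2.48×10⁶ = 1.28×10⁶ V/m.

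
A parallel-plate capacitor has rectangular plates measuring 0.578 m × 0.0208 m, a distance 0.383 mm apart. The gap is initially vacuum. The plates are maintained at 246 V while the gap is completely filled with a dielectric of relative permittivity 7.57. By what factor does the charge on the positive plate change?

Q₂/Q₁ ≈ 7.57

Battery connected ⇒ V is held fixed.
C₂ = 7.57 C₁ and Q = CV, so Q₂/Q₁ = C₂/C₁ = 7.57.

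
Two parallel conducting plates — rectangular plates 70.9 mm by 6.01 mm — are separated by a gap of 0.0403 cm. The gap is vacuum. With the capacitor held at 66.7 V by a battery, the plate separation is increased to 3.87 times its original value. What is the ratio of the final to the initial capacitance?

C = ε₀A/d scales as 1/d, so C₂/C₁ = d₁/d₂ = 1/3.87 = 0.258.

0.258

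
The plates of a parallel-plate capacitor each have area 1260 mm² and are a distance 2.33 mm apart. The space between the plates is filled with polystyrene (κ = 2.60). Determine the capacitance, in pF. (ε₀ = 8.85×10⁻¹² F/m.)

C ≈ 12.4 pF

A = 1260 mm² = 1.26×10⁻³ m².
C = κε₀A/d = 2.60 × 8.85×10⁻¹² × 1.26×10⁻³ / 2.33×10⁻³ = 1.24×10⁻¹¹ F.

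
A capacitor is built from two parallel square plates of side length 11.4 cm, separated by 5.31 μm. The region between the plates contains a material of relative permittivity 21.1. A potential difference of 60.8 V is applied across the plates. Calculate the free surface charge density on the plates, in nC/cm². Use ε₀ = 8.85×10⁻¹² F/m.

σ ≈ 214 nC/cm²

A = (11.4 cm)² = 1.30×10⁻² m².
C = κε₀A/d = 21.1 × 8.85×10⁻¹² × 1.30×10⁻² / 5.31×10⁻⁶ = 4.57×10⁻⁷ F.
σ = Q/A = CV/A = 4.57×10⁻⁷ × 60.8 / 1.30×10⁻² = 2.14×10⁻³ C/m².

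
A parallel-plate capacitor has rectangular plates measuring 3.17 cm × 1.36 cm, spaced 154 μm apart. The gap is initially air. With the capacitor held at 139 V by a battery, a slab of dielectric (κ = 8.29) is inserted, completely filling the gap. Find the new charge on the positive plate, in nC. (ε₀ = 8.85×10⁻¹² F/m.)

A = 3.17 × 1.36 cm² = 4.31×10⁻⁴ m².
Initially C₁ = ε₀A/d = 8.85×10⁻¹² × 4.31×10⁻⁴ / 1.54×10⁻⁴ = 2.48×10⁻¹¹ F.
Q₁ = 3.44×10⁻⁹ C.
Battery connected ⇒ V is held fixed. C₂ = 8.29 C₁ and Q = CV, so Q₂/Q₁ = C₂/C₁ = 8.29.
Q₂ = 8.29 × 3.44×10⁻⁹ = 2.85×10⁻⁸ C.

Q ≈ 28.5 nC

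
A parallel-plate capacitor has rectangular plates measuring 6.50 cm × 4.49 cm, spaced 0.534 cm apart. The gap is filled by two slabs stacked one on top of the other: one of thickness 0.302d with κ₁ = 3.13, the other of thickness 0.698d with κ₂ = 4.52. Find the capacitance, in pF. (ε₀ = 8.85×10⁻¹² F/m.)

C ≈ 19.3 pF

A = 6.50 × 4.49 cm² = 2.92×10⁻³ m².
Stacked slabs ⇒ two capacitors in series, each with the full plate area.
C₁ = κ₁ε₀A/d₁ = 3.13 × 8.85×10⁻¹² × 2.92×10⁻³ / 1.61×10⁻³ = 5.01×10⁻¹¹ F.
C₂ = κ₂ε₀A/d₂ = 4.52 × 8.85×10⁻¹² × 2.92×10⁻³ / 3.73×10⁻³ = 3.13×10⁻¹¹ F.
C = (1/C₁ + 1/C₂)⁻¹ = 1.93×10⁻¹¹ F.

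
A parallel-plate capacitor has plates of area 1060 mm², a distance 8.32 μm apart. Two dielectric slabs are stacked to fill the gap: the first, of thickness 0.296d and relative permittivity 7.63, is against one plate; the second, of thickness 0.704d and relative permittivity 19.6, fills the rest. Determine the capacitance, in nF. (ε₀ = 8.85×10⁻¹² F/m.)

A = 1060 mm² = 1.06×10⁻³ m².
Stacked slabs ⇒ two capacitors in series, each with the full plate area.
C₁ = κ₁ε₀A/d₁ = 7.63 × 8.85×10⁻¹² × 1.06×10⁻³ / 2.46×10⁻⁶ = 2.91×10⁻⁸ F.
C₂ = κ₂ε₀A/d₂ = 19.6 × 8.85×10⁻¹² × 1.06×10⁻³ / 5.86×10⁻⁶ = 3.14×10⁻⁸ F.
C = (1/C₁ + 1/C₂)⁻¹ = 1.51×10⁻⁸ F.

C ≈ 15.1 nF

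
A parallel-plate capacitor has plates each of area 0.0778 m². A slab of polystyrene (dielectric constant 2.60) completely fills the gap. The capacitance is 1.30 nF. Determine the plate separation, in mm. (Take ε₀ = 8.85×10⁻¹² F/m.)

1.38 mm

d = κε₀A/C = 2.60 × 8.85×10⁻¹² × 7.78×10⁻² / 1.30×10⁻⁹ = 1.38×10⁻³ m.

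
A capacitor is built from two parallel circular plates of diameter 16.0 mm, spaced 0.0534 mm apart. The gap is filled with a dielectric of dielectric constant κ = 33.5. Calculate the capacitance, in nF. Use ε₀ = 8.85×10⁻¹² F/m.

C ≈ 1.12 nF

A = π(16.0/2 mm)² = 2.01×10⁻⁴ m².
C = κε₀A/d = 33.5 × 8.85×10⁻¹² × 2.01×10⁻⁴ / 5.34×10⁻⁵ = 1.12×10⁻⁹ F.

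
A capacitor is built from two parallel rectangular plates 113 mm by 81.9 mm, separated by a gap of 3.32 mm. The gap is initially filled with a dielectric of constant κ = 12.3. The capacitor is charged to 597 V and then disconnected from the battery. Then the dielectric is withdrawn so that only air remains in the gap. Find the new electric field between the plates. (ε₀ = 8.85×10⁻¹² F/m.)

A = 113 × 81.9 mm² = 9.25×10⁻³ m².
Initially C₁ = κε₀A/d = 12.3 × 8.85×10⁻¹² × 9.25×10⁻³ / 3.32×10⁻³ = 3.03×10⁻¹⁰ F.
E₁ = 1.80×10⁵ V/m.
Isolated ⇒ Q is held fixed. V₂ = Q/C₂ = V₁/0.0813; E = V/d, so E₂/E₁ = (V₂/V₁)(d₁/d₂) = 12.3.
E₂ = 12.3 × 1.80×10⁵ = 2.21×10⁶ V/m.

E ≈ 2.21 MV/m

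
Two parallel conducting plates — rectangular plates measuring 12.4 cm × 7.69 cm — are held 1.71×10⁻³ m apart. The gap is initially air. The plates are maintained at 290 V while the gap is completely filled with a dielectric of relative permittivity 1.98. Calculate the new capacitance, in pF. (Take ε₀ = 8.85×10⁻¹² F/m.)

97.7 pF

A = 12.4 × 7.69 cm² = 9.54×10⁻³ m².
Initially C₁ = ε₀A/d = 8.85×10⁻¹² × 9.54×10⁻³ / 1.71×10⁻³ = 4.94×10⁻¹¹ F.
C = κε₀A/d scales with κ, so C₂/C₁ = κ = 1.98.
C₂ = 1.98 × 4.94×10⁻¹¹ = 9.77×10⁻¹¹ F.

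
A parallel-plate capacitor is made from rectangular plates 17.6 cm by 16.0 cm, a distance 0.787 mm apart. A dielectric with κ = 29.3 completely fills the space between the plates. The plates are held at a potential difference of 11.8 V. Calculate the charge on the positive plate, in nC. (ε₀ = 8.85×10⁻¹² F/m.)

Q ≈ 109 nC

A = 17.6 × 16.0 cm² = 2.82×10⁻² m².
C = κε₀A/d = 29.3 × 8.85×10⁻¹² × 2.82×10⁻² / 7.87×10⁻⁴ = 9.28×10⁻⁹ F.
Q = CV = 9.28×10⁻⁹ × 11.8 = 1.09×10⁻⁷ C.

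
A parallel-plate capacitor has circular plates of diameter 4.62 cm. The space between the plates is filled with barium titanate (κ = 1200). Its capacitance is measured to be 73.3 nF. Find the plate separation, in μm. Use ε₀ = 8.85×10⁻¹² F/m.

d ≈ 243 μm

A = π(4.62/2 cm)² = 1.68×10⁻³ m².
d = κε₀A/C = 1200 × 8.85×10⁻¹² × 1.68×10⁻³ / 7.33×10⁻⁸ = 2.43×10⁻⁴ m.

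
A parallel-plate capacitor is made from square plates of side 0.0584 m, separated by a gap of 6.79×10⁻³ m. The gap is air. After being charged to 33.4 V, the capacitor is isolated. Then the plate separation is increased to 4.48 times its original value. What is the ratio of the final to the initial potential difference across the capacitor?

V₂/V₁ ≈ 4.48

Isolated ⇒ Q is held fixed.
C₂ = 0.223 C₁ and V = Q/C, so V₂/V₁ = C₁/C₂ = 4.48.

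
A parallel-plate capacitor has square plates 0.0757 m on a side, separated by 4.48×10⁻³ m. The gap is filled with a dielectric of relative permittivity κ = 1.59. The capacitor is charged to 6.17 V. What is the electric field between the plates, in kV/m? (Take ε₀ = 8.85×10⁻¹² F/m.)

E ≈ 1.38 kV/m

E = V/d = 6.17 / 4.48×10⁻³ = 1.38×10³ V/m.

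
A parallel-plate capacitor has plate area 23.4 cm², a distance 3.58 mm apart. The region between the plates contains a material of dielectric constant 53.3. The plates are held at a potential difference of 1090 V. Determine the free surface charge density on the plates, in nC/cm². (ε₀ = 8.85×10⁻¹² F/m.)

14.4 nC/cm²

A = 23.4 cm² = 2.34×10⁻³ m².
C = κε₀A/d = 53.3 × 8.85×10⁻¹² × 2.34×10⁻³ / 3.58×10⁻³ = 3.08×10⁻¹⁰ F.
σ = Q/A = CV/A = 3.08×10⁻¹⁰ × 1090 / 2.34×10⁻³ = 1.44×10⁻⁴ C/m².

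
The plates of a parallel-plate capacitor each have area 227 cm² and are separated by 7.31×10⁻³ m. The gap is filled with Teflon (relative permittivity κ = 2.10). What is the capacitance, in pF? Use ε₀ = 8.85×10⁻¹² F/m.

C ≈ 57.7 pF

A = 227 cm² = 2.27×10⁻² m².
C = κε₀A/d = 2.10 × 8.85×10⁻¹² × 2.27×10⁻² / 7.31×10⁻³ = 5.77×10⁻¹¹ F.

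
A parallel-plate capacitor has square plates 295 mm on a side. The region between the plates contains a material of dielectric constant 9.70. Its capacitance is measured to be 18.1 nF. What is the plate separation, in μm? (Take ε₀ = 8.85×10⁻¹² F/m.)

d ≈ 413 μm

A = (295 mm)² = 8.70×10⁻² m².
d = κε₀A/C = 9.70 × 8.85×10⁻¹² × 8.70×10⁻² / 1.81×10⁻⁸ = 4.13×10⁻⁴ m.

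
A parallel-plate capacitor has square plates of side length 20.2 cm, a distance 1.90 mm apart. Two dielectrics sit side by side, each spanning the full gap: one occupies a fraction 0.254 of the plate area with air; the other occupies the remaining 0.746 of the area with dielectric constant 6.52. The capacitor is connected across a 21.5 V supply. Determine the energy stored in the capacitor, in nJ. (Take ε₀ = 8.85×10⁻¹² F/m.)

A = (20.2 cm)² = 4.08×10⁻² m².
Side-by-side slabs ⇒ two capacitors in parallel, each spanning the full gap.
C₁ = κ₁ε₀A₁/d = 1.00 × 8.85×10⁻¹² × 1.04×10⁻² / 1.90×10⁻³ = 4.83×10⁻¹¹ F.
C₂ = κ₂ε₀A₂/d = 6.52 × 8.85×10⁻¹² × 3.04×10⁻² / 1.90×10⁻³ = 9.24×10⁻¹⁰ F.
C = C₁ + C₂ = 9.73×10⁻¹⁰ F.
U = ½CV² = ½ × 9.73×10⁻¹⁰ × (21.5)² = 2.25×10⁻⁷ J.

U ≈ 225 nJ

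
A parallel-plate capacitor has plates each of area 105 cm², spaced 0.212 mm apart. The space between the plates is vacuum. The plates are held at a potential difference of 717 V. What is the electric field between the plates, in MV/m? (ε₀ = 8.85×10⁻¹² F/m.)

E = V/d = 717 / 2.12×10⁻⁴ = 3.38×10⁶ V/m.

E ≈ 3.38 MV/m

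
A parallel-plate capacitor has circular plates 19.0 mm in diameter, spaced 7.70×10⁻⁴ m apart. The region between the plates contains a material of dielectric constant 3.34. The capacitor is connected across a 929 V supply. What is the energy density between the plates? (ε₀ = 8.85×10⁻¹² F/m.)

u ≈ 21.5 J/m³

E = V/d = 929 / 7.70×10⁻⁴ = 1.21×10⁶ V/m.
u = ½κε₀E² = ½ × 3.34 × 8.85×10⁻¹² × (1.21×10⁶)² = 21.5 J/m³.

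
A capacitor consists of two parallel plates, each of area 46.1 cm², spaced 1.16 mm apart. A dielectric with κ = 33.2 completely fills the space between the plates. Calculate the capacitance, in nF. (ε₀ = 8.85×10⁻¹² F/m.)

C ≈ 1.17 nF

A = 46.1 cm² = 4.61×10⁻³ m².
C = κε₀A/d = 33.2 × 8.85×10⁻¹² × 4.61×10⁻³ / 1.16×10⁻³ = 1.17×10⁻⁹ F.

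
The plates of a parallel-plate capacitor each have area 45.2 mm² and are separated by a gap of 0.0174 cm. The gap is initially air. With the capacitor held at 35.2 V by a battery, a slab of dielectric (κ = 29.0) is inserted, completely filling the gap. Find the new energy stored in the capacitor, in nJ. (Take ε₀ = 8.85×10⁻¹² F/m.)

A = 45.2 mm² = 4.52×10⁻⁵ m².
Initially C₁ = ε₀A/d = 8.85×10⁻¹² × 4.52×10⁻⁵ / 1.74×10⁻⁴ = 2.30×10⁻¹² F.
U₁ = 1.42×10⁻⁹ J.
Battery connected ⇒ V is held fixed. C₂ = 29.0 C₁ and U = ½CV², so U₂/U₁ = C₂/C₁ = 29.0.
U₂ = 29.0 × 1.42×10⁻⁹ = 4.13×10⁻⁸ J.

41.3 nJ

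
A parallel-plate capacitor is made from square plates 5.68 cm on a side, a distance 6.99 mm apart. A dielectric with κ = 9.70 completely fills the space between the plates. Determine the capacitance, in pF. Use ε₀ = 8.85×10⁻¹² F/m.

A = (5.68 cm)² = 3.23×10⁻³ m².
C = κε₀A/d = 9.70 × 8.85×10⁻¹² × 3.23×10⁻³ / 6.99×10⁻³ = 3.96×10⁻¹¹ F.

C ≈ 39.6 pF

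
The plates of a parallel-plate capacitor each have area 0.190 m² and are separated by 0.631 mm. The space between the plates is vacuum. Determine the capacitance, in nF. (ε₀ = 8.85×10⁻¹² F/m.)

C = ε₀A/d = 8.85×10⁻¹² × 0.190 / 6.31×10⁻⁴ = 2.66×10⁻⁹ F.

C ≈ 2.66 nF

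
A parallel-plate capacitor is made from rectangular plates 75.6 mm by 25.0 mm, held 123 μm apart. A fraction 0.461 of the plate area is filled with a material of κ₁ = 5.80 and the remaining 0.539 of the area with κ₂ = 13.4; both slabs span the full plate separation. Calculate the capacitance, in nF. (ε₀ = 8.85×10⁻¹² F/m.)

A = 75.6 × 25.0 mm² = 1.89×10⁻³ m².
Side-by-side slabs ⇒ two capacitors in parallel, each spanning the full gap.
C₁ = κ₁ε₀A₁/d = 5.80 × 8.85×10⁻¹² × 8.71×10⁻⁴ / 1.23×10⁻⁴ = 3.64×10⁻¹⁰ F.
C₂ = κ₂ε₀A₂/d = 13.4 × 8.85×10⁻¹² × 1.02×10⁻³ / 1.23×10⁻⁴ = 9.82×10⁻¹⁰ F.
C = C₁ + C₂ = 1.35×10⁻⁹ F.

C ≈ 1.35 nF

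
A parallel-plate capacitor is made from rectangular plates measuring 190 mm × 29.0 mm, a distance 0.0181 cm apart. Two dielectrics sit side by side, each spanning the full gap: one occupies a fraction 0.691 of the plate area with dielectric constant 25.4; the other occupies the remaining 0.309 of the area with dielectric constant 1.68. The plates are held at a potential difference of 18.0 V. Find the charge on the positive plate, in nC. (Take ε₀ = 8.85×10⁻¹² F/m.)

87.6 nC

A = 190 × 29.0 mm² = 5.51×10⁻³ m².
Side-by-side slabs ⇒ two capacitors in parallel, each spanning the full gap.
C₁ = κ₁ε₀A₁/d = 25.4 × 8.85×10⁻¹² × 3.81×10⁻³ / 1.81×10⁻⁴ = 4.73×10⁻⁹ F.
C₂ = κ₂ε₀A₂/d = 1.68 × 8.85×10⁻¹² × 1.70×10⁻³ / 1.81×10⁻⁴ = 1.40×10⁻¹⁰ F.
C = C₁ + C₂ = 4.87×10⁻⁹ F.
Q = CV = 4.87×10⁻⁹ × 18.0 = 8.76×10⁻⁸ C.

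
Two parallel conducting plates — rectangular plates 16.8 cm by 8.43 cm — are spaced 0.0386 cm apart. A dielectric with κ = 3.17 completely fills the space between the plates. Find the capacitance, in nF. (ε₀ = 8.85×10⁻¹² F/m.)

1.03 nF

A = 16.8 × 8.43 cm² = 1.42×10⁻² m².
C = κε₀A/d = 3.17 × 8.85×10⁻¹² × 1.42×10⁻² / 3.86×10⁻⁴ = 1.03×10⁻⁹ F.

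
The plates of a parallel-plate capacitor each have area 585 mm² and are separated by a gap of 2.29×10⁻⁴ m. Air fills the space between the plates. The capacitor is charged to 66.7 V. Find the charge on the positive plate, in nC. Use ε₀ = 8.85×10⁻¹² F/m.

Q ≈ 1.51 nC

A = 585 mm² = 5.85×10⁻⁴ m².
C = ε₀A/d = 8.85×10⁻¹² × 5.85×10⁻⁴ / 2.29×10⁻⁴ = 2.26×10⁻¹¹ F.
Q = CV = 2.26×10⁻¹¹ × 66.7 = 1.51×10⁻⁹ C.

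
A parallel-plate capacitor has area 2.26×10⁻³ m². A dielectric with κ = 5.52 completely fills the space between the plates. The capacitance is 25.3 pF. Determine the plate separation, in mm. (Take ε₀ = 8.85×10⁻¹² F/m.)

d = κε₀A/C = 5.52 × 8.85×10⁻¹² × 2.26×10⁻³ / 2.53×10⁻¹¹ = 4.36×10⁻³ m.

4.36 mm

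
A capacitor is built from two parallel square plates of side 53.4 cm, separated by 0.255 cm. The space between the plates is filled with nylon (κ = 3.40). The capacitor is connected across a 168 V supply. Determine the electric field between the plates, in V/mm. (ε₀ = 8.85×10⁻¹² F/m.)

E = V/d = 168 / 2.55×10⁻³ = 6.59×10⁴ V/m.

65.9 V/mm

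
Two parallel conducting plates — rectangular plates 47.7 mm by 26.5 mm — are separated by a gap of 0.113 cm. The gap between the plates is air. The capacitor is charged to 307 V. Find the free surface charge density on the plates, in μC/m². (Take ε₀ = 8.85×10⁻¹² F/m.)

2.40 μC/m²

A = 47.7 × 26.5 mm² = 1.26×10⁻³ m².
C = ε₀A/d = 8.85×10⁻¹² × 1.26×10⁻³ / 1.13×10⁻³ = 9.90×10⁻¹² F.
σ = Q/A = CV/A = 9.90×10⁻¹² × 307 / 1.26×10⁻³ = 2.40×10⁻⁶ C/m².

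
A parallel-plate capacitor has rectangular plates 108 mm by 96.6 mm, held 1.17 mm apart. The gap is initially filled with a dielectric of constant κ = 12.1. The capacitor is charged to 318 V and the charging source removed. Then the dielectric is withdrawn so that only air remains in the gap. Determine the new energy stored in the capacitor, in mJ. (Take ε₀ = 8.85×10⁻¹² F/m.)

A = 108 × 96.6 mm² = 1.04×10⁻² m².
Initially C₁ = κε₀A/d = 12.1 × 8.85×10⁻¹² × 1.04×10⁻² / 1.17×10⁻³ = 9.55×10⁻¹⁰ F.
U₁ = 4.83×10⁻⁵ J.
Isolated ⇒ Q is held fixed. C₂ = 0.0826 C₁ and U = Q²/(2C), so U₂/U₁ = C₁/C₂ = 12.1.
U₂ = 12.1 × 4.83×10⁻⁵ = 5.84×10⁻⁴ J.

0.584 mJ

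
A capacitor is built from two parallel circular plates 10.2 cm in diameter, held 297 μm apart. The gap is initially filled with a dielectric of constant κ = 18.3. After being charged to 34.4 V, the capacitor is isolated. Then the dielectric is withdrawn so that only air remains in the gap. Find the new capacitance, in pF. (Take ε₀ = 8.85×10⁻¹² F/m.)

243 pF

A = π(10.2/2 cm)² = 8.17×10⁻³ m².
Initially C₁ = κε₀A/d = 18.3 × 8.85×10⁻¹² × 8.17×10⁻³ / 2.97×10⁻⁴ = 4.46×10⁻⁹ F.
C = κε₀A/d scales with κ, so C₂/C₁ = 1/κ = 1/18.3 = 0.0546.
C₂ = 0.0546 × 4.46×10⁻⁹ = 2.43×10⁻¹⁰ F.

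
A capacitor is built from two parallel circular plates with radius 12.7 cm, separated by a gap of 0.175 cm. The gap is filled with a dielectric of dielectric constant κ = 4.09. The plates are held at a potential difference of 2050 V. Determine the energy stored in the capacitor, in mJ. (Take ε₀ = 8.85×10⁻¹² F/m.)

A = π(12.7 cm)² = 5.07×10⁻² m².
C = κε₀A/d = 4.09 × 8.85×10⁻¹² × 5.07×10⁻² / 1.75×10⁻³ = 1.05×10⁻⁹ F.
U = ½CV² = ½ × 1.05×10⁻⁹ × (2050)² = 2.20×10⁻³ J.

U ≈ 2.20 mJ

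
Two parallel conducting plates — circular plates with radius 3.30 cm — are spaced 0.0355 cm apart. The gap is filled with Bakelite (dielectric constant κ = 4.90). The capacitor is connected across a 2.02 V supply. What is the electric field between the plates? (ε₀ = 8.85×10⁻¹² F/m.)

5.69 V/mm

E = V/d = 2.02 / 3.55×10⁻⁴ = 5.69×10³ V/m.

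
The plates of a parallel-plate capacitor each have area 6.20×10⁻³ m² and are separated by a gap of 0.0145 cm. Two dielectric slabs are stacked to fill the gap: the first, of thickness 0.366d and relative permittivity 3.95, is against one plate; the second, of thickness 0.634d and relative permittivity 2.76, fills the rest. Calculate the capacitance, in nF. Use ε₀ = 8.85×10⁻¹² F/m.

C ≈ 1.17 nF

Stacked slabs ⇒ two capacitors in series, each with the full plate area.
C₁ = κ₁ε₀A/d₁ = 3.95 × 8.85×10⁻¹² × 6.20×10⁻³ / 5.31×10⁻⁵ = 4.08×10⁻⁹ F.
C₂ = κ₂ε₀A/d₂ = 2.76 × 8.85×10⁻¹² × 6.20×10⁻³ / 9.19×10⁻⁵ = 1.65×10⁻⁹ F.
C = (1/C₁ + 1/C₂)⁻¹ = 1.17×10⁻⁹ F.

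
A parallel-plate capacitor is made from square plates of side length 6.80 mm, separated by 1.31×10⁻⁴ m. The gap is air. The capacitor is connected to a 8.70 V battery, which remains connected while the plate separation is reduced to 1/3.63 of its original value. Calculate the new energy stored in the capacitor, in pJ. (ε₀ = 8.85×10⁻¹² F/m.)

A = (6.80 mm)² = 4.62×10⁻⁵ m².
Initially C₁ = ε₀A/d = 8.85×10⁻¹² × 4.62×10⁻⁵ / 1.31×10⁻⁴ = 3.12×10⁻¹² F.
U₁ = 1.18×10⁻¹⁰ J.
Battery connected ⇒ V is held fixed. C₂ = 3.63 C₁ and U = ½CV², so U₂/U₁ = C₂/C₁ = 3.63.
U₂ = 3.63 × 1.18×10⁻¹⁰ = 4.29×10⁻¹⁰ J.

U ≈ 429 pJ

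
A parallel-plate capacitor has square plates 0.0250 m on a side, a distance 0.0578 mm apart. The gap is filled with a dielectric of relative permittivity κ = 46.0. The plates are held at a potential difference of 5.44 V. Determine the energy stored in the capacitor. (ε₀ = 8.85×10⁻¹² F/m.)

A = (0.0250 m)² = 6.25×10⁻⁴ m².
C = κε₀A/d = 46.0 × 8.85×10⁻¹² × 6.25×10⁻⁴ / 5.78×10⁻⁵ = 4.40×10⁻⁹ F.
U = ½CV² = ½ × 4.40×10⁻⁹ × (5.44)² = 6.51×10⁻⁸ J.

U ≈ 65.1 nJ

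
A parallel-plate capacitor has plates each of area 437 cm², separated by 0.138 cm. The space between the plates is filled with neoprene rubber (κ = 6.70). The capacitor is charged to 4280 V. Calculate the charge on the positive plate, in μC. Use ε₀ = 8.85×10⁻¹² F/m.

8.04 μC

A = 437 cm² = 4.37×10⁻² m².
C = κε₀A/d = 6.70 × 8.85×10⁻¹² × 4.37×10⁻² / 1.38×10⁻³ = 1.88×10⁻⁹ F.
Q = CV = 1.88×10⁻⁹ × 4280 = 8.04×10⁻⁶ C.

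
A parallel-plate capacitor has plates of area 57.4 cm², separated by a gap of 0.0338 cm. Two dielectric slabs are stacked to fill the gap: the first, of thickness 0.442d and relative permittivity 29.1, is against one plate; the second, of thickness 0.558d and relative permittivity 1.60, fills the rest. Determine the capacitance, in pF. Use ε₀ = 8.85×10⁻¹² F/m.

A = 57.4 cm² = 5.74×10⁻³ m².
Stacked slabs ⇒ two capacitors in series, each with the full plate area.
C₁ = κ₁ε₀A/d₁ = 29.1 × 8.85×10⁻¹² × 5.74×10⁻³ / 1.49×10⁻⁴ = 9.89×10⁻⁹ F.
C₂ = κ₂ε₀A/d₂ = 1.60 × 8.85×10⁻¹² × 5.74×10⁻³ / 1.89×10⁻⁴ = 4.31×10⁻¹⁰ F.
C = (1/C₁ + 1/C₂)⁻¹ = 4.13×10⁻¹⁰ F.

C ≈ 413 pF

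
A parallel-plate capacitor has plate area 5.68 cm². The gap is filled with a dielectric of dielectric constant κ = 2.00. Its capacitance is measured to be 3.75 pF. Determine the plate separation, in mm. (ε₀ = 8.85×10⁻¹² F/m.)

A = 5.68 cm² = 5.68×10⁻⁴ m².
d = κε₀A/C = 2.00 × 8.85×10⁻¹² × 5.68×10⁻⁴ / 3.75×10⁻¹² = 2.68×10⁻³ m.

d ≈ 2.68 mm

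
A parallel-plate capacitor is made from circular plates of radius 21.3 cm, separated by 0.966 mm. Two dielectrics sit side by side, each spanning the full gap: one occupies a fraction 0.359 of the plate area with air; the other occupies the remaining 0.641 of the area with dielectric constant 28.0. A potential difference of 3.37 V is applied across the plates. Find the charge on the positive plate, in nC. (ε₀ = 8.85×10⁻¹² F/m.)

A = π(21.3 cm)² = 0.143 m².
Side-by-side slabs ⇒ two capacitors in parallel, each spanning the full gap.
C₁ = κ₁ε₀A₁/d = 1.00 × 8.85×10⁻¹² × 5.12×10⁻² / 9.66×10⁻⁴ = 4.69×10⁻¹⁰ F.
C₂ = κ₂ε₀A₂/d = 28.0 × 8.85×10⁻¹² × 9.14×10⁻² / 9.66×10⁻⁴ = 2.34×10⁻⁸ F.
C = C₁ + C₂ = 2.39×10⁻⁸ F.
Q = CV = 2.39×10⁻⁸ × 3.37 = 8.06×10⁻⁸ C.

Q ≈ 80.6 nC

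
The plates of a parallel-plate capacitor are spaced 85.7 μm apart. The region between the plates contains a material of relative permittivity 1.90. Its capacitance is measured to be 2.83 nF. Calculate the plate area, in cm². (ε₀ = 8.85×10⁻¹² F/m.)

A = Cd/(κε₀) = 2.83×10⁻⁹ × 8.57×10⁻⁵ / (1.90 × 8.85×10⁻¹²) = 1.44×10⁻² m².

A ≈ 144 cm²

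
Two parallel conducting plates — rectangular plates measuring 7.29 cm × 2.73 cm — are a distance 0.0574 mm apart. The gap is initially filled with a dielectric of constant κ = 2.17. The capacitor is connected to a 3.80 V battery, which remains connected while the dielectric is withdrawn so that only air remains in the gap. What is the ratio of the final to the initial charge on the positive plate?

Battery connected ⇒ V is held fixed.
C₂ = 0.461 C₁ and Q = CV, so Q₂/Q₁ = C₂/C₁ = 0.461.

Q₂/Q₁ ≈ 0.461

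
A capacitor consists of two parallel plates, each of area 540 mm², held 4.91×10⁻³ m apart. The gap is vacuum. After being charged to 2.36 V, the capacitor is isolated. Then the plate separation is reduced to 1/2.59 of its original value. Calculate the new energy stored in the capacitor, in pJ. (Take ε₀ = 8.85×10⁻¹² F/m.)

1.05 pJ

A = 540 mm² = 5.40×10⁻⁴ m².
Initially C₁ = ε₀A/d = 8.85×10⁻¹² × 5.40×10⁻⁴ / 4.91×10⁻³ = 9.73×10⁻¹³ F.
U₁ = 2.71×10⁻¹² J.
Isolated ⇒ Q is held fixed. C₂ = 2.59 C₁ and U = Q²/(2C), so U₂/U₁ = C₁/C₂ = 0.386.
U₂ = 0.386 × 2.71×10⁻¹² = 1.05×10⁻¹² J.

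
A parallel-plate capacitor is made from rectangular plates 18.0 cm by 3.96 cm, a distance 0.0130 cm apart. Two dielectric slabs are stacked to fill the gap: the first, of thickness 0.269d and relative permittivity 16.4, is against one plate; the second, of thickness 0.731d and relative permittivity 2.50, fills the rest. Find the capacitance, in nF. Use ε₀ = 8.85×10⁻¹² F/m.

C ≈ 1.57 nF

A = 18.0 × 3.96 cm² = 7.13×10⁻³ m².
Stacked slabs ⇒ two capacitors in series, each with the full plate area.
C₁ = κ₁ε₀A/d₁ = 16.4 × 8.85×10⁻¹² × 7.13×10⁻³ / 3.50×10⁻⁵ = 2.96×10⁻⁸ F.
C₂ = κ₂ε₀A/d₂ = 2.50 × 8.85×10⁻¹² × 7.13×10⁻³ / 9.50×10⁻⁵ = 1.66×10⁻⁹ F.
C = (1/C₁ + 1/C₂)⁻¹ = 1.57×10⁻⁹ F.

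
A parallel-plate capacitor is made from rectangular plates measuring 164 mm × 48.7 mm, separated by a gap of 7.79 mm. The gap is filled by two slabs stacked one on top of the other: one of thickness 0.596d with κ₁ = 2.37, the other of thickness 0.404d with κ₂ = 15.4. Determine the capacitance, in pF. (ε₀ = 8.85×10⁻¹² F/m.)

A = 164 × 48.7 mm² = 7.99×10⁻³ m².
Stacked slabs ⇒ two capacitors in series, each with the full plate area.
C₁ = κ₁ε₀A/d₁ = 2.37 × 8.85×10⁻¹² × 7.99×10⁻³ / 4.64×10⁻³ = 3.61×10⁻¹¹ F.
C₂ = κ₂ε₀A/d₂ = 15.4 × 8.85×10⁻¹² × 7.99×10⁻³ / 3.15×10⁻³ = 3.46×10⁻¹⁰ F.
C = (1/C₁ + 1/C₂)⁻¹ = 3.27×10⁻¹¹ F.

C ≈ 32.7 pF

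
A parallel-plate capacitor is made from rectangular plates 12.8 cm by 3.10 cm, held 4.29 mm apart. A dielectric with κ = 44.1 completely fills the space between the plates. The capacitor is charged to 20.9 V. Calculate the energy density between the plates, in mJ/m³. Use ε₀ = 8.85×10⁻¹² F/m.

4.63 mJ/m³

E = V/d = 20.9 / 4.29×10⁻³ = 4.87×10³ V/m.
u = ½κε₀E² = ½ × 44.1 × 8.85×10⁻¹² × (4.87×10³)² = 4.63×10⁻³ J/m³.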